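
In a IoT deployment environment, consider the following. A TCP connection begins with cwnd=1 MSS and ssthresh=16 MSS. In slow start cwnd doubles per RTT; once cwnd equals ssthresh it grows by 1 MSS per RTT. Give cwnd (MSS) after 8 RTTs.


RTT 0: cwnd = 1 MSS (initial)
RTT 1: cwnd = 2 MSS (slow start, doubled)
RTT 2: cwnd = 4 MSS (slow start, doubled)
RTT 3: cwnd = 8 MSS (slow start, doubled)
RTT 4: cwnd = 16 MSS (slow start, doubled)
RTT 5: cwnd = 17 MSS (congestion avoidance, +1)
RTT 6: cwnd = 18 MSS (congestion avoidance, +1)
RTT 7: cwnd = 19 MSS (congestion avoidance, +1)
RTT 8: cwnd = 20 MSS (congestion avoidance, +1)

20


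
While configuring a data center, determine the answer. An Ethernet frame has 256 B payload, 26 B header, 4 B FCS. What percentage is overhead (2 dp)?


Given: payload = 256 B, header = 26 B, trailer = 4 B
Overhead bytes = header + trailer = 26 + 4 = 30
Total frame = payload + overhead = 256 + 30 = 286
Overhead % = 30 / 286 * 100 = 10.4895% -> 10.49% (2 dp)

10.49


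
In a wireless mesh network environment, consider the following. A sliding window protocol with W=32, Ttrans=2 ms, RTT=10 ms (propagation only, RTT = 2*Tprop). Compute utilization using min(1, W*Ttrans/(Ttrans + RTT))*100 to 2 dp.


Given: W = 32, Ttrans = 2 ms, RTT = 10 ms (= 2 * Tprop, Tprop = 5 ms)
Cycle time = Ttrans + RTT = 2 + 10 = 12 ms (first packet sent until its ACK returns)
W * Ttrans = 32 * 2 = 64 ms of sending per cycle
W * Ttrans / (Ttrans + RTT) = 64 / 12 = 5.333333
U = min(1, 5.333333) = 1.000000
U% = 100.00%

100.00


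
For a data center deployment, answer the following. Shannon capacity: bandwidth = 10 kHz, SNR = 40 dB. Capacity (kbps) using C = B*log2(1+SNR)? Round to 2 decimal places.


Given: B = 10 kHz, SNR = 40 dB
SNR linear = 10^(40/10) = 10000
1 + SNR = 10001
log2(10001) = 13.2878566418
C = 10 * 1000 * 13.2878566418 = 132878.5664 bps
C = 132.878566 kbps -> 132.88 kbps (2 dp)

132.88


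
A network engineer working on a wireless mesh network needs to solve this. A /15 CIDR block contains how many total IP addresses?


Given: CIDR prefix /15
Host bits = 32 - 15 = 17
Total addresses = 2^17 = 131072

131072


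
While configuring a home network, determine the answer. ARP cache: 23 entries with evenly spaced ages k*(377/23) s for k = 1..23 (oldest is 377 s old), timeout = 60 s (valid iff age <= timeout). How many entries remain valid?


Ages are k * 377/23 s for k = 1..23 (spacing = 16.3913 s).
Entry k is valid iff k * 377/23 <= 60 iff k <= 23 * 60 / 377 = 3.6605
n_valid = floor(3.6605) = 3
(n_stale = 23 - 3 = 20)

3


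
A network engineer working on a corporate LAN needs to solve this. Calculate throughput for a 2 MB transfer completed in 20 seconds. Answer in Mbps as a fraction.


Given: file = 2 MB, time = 20 s
File in Mb = 2 * 8 = 16 Mb
Throughput = 16 / 20 Mbps
Throughput = 4/5 Mbps

4/5


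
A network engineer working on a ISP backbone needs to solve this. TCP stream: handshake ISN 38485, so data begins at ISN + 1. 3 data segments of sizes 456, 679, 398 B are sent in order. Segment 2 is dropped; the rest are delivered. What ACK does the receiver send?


SYN uses sequence number 38485; first data byte = ISN + 1 = 38486.
Segment 1: SEQ = 38486, len = 456 B, covers [38486, 38941]
Segment 2: SEQ = 38942, len = 679 B, covers [38942, 39620] [LOST]
Segment 3: SEQ = 39621, len = 398 B, covers [39621, 40018]
In-order data received: bytes [38486, 38941] (segments 1..1).
Segment 2 missing -> gap begins at byte 38942; later segments buffered out of order.
Cumulative ACK = next expected in-order byte = 38486 + 456 = 38942

38942


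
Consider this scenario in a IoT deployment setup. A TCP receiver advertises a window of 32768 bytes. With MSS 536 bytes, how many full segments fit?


Given: RWND = 32768 bytes, MSS = 536 bytes
Full segments = floor(RWND / MSS)
Full segments = floor(32768 / 536)
Full segments = floor(61.1343) = 61

61


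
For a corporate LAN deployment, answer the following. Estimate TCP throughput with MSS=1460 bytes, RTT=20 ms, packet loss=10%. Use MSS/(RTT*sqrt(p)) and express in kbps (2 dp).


Given: MSS = 1460 bytes, RTT = 20 ms, loss = 10%
RTT in seconds = 20 / 1000 = 0.02
Loss rate = 10% = 0.1
sqrt(loss) = sqrt(0.1) = 0.316227766017
Throughput (bytes/s) = 1460 / (0.02 * 0.316227766017) = 230846.2692
Throughput (kbps) = 230846.2692 * 8 / 1000 = 1846.770154 -> 1846.77 kbps (2 dp)

1846.77


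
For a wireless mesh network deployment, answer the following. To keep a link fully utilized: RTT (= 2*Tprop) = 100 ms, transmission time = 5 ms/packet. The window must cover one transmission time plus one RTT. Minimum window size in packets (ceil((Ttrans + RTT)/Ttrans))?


Given: Ttrans = 5 ms, RTT = 100 ms (= 2 * Tprop, Tprop = 50 ms)
Time until first ACK returns = Ttrans + RTT = 5 + 100 = 105 ms
Need W * Ttrans >= Ttrans + RTT  ->  W >= (Ttrans + RTT) / Ttrans
(Ttrans + RTT) / Ttrans = 105 / 5 = 21
W_min = ceil(21) = 21

21


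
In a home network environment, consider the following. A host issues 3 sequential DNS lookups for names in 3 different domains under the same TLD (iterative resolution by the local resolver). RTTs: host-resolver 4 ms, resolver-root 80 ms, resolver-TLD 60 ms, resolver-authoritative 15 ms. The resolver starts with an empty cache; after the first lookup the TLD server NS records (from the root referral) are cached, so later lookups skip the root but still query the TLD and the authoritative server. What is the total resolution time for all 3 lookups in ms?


Lookup 1 (cold cache): local + root + TLD + auth = 4 + 80 + 60 + 15 = 159 ms
Lookups 2..3 (TLD NS cached -> skip root; new domain -> still ask TLD and auth): local + TLD + auth = 4 + 60 + 15 = 79 ms each
Remaining 2 lookups: 2 * 79 = 158 ms
Total = 159 + 158 = 317 ms

317


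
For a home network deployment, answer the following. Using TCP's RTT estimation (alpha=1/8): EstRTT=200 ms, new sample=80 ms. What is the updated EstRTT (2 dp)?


Given: EstRTT = 200 ms, SampleRTT = 80 ms, alpha = 1/8
New EstRTT = (1 - alpha) * EstRTT + alpha * SampleRTT
(7/8) * 200 = 175
(1/8) * 80 = 10
New EstRTT = 175 + 10 = 185 ms -> 185.00 ms (2 dp)

185.00


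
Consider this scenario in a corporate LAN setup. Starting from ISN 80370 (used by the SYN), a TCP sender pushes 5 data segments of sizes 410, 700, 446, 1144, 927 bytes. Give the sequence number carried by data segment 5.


The SYN occupies sequence number ISN = 80370, so the first data byte is ISN + 1 = 80371.
SEQ of data segment i = (ISN + 1) + sum of payload sizes of segments 1..i-1.
Segment 1: SEQ = 80371, payload = 410 bytes
Segment 2: SEQ = 80781, payload = 700 bytes
Segment 3: SEQ = 81481, payload = 446 bytes
Segment 4: SEQ = 81927, payload = 1144 bytes
Segment 5: SEQ = 83071, payload = 927 bytes
SEQ of segment 5 = 80371 + 410 + 700 + 446 + 1144 = 83071

83071


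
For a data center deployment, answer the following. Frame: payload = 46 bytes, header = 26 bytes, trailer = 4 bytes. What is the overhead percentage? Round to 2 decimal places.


Given: payload = 46 B, header = 26 B, trailer = 4 B
Overhead bytes = header + trailer = 26 + 4 = 30
Total frame = payload + overhead = 46 + 30 = 76
Overhead % = 30 / 76 * 100 = 39.4737% -> 39.47% (2 dp)

39.47


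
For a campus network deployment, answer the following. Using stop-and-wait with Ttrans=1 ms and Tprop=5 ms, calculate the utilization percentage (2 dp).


Given: Ttrans = 1 ms, Tprop = 5 ms
RTT = 2 * Tprop = 2 * 5 = 10 ms
U = Ttrans / (Ttrans + RTT)
U = 1 / (1 + 10)
U = 1 / 11 = 0.090909
U% = 9.09%

9.09


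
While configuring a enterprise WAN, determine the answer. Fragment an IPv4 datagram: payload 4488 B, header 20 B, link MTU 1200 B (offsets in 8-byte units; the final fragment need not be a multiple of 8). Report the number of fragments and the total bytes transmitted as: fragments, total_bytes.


Max data per non-final fragment = floor((MTU - header)/8)*8 = floor((1200 - 20)/8)*8 = floor(1180/8)*8 = 1176 B
Final fragment needs no 8-byte alignment: it can carry up to MTU - header = 1180 B
Non-final fragments needed = ceil((payload - 1180) / 1176) = ceil(3308/1176) = ceil(2.8129) = 3
Number of fragments = 3 + 1 = 4
Fragment sizes (data): 3 * 1176 B + 960 B (last, 960 <= 1180 OK)
Total bytes sent = payload + n_frags * header = 4488 + 4*20 = 4488 + 80 = 4568 B

4, 4568


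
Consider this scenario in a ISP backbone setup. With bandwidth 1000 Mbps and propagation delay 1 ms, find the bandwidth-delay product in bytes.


Given: bandwidth = 1000 Mbps, delay = 1 ms
BDP in bits = 1000 * 10^6 * 1 / 1000
BDP in bits = 1000000
BDP in bytes = 1000000 / 8 = 125000

125000


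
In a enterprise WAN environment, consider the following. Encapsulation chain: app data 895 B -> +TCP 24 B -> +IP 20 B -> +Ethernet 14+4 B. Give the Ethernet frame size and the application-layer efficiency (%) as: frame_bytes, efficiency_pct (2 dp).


TCP segment = 895 + 24 = 919 B
IP packet = 919 + 20 = 939 B
Ethernet frame = 939 + 14 + 4 = 957 B
Efficiency = app / frame = 895 / 957 = 0.935214 = 93.5214% -> 93.52% (2 dp)

957, 93.52


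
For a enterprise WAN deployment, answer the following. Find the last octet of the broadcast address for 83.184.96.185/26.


Given: IP = 83.184.96.185, prefix = /26
Host bits = 32 - 26 = 6
Network last octet = 185 AND mask = 128
Host part size = 2^6 - 1 = 63
Broadcast last octet = 128 OR 63 = 191

191


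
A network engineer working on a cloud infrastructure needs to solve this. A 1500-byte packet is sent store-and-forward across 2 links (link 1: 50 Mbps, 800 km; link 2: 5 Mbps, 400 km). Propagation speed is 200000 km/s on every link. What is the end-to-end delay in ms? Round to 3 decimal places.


Packet = 1500 bytes = 12000 bits. Store-and-forward: sum (t_trans + t_prop) per link.
Link 1: t_trans = 12000/(50*10^6) s = 0.2400 ms; t_prop = 800/200000 s = 4.0000 ms; subtotal = 4.2400 ms
Link 2: t_trans = 12000/(5*10^6) s = 2.4000 ms; t_prop = 400/200000 s = 2.0000 ms; subtotal = 4.4000 ms
End-to-end = 4.2400 + 4.4000 = 8.6400 ms -> 8.640 ms (3 dp)

8.640


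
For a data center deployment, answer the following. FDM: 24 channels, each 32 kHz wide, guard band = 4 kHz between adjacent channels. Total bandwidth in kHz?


Given: 24 channels, 32 kHz each, guard = 4 kHz
Channel bandwidth = 24 * 32 = 768 kHz
Guard bands = 23 gaps * 4 kHz = 92 kHz
Total = 768 + 92 = 860 kHz

860


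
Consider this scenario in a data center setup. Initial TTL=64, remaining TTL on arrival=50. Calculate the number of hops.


Given: initial TTL = 64, received TTL = 50
Hops = initial TTL - received TTL
Hops = 64 - 50 = 14

14


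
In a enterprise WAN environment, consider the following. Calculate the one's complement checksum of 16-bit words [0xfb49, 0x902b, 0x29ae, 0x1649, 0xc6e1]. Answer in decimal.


Given words: [0xfb49, 0x902b, 0x29ae, 0x1649, 0xc6e1]
Step 1: Sum all words
Raw sum = 64329 + 36907 + 10670 + 5705 + 50913 = 168524
Step 2: Fold carry: (37452 + 2) = 37454
One's complement = ~37454 & 0xFFFF = 28081

28081


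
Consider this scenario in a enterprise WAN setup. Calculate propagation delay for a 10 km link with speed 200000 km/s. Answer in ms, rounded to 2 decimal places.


Given: distance = 10 km, speed = 200000 km/s
Delay = distance / speed = 10 / 200000 seconds
Delay in ms = 10 * 1000 / 200000
Delay = 0.0500 ms
Rounded to 2 dp = 0.05 ms

0.05


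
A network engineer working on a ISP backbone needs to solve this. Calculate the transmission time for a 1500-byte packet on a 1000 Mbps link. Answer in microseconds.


Given: packet = 1500 bytes, bandwidth = 1000 Mbps
Packet in bits = 1500 * 8 = 12000 bits
Bandwidth = 1000 * 10^6 = 1000000000 bps
Time = 12000 / 1000000000 seconds
Time in us = 12000 * 10^6 / 1000000000 = 12

12


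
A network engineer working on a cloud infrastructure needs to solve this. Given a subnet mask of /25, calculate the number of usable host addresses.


Given: subnet mask /25
Host bits = 32 - 25 = 7
Total addresses = 2^7 = 128
Usable hosts = 128 - 2 (network + broadcast) = 126

126


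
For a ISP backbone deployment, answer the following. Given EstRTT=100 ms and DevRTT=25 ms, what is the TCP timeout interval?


Given: EstRTT = 100 ms, DevRTT = 25 ms
Timeout = EstRTT + 4 * DevRTT
4 * DevRTT = 4 * 25 = 100
Timeout = 100 + 100 = 200 ms

200


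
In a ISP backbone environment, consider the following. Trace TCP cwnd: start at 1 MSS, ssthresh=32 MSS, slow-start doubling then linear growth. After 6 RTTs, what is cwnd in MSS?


RTT 0: cwnd = 1 MSS (initial)
RTT 1: cwnd = 2 MSS (slow start, doubled)
RTT 2: cwnd = 4 MSS (slow start, doubled)
RTT 3: cwnd = 8 MSS (slow start, doubled)
RTT 4: cwnd = 16 MSS (slow start, doubled)
RTT 5: cwnd = 32 MSS (slow start, doubled)
RTT 6: cwnd = 33 MSS (congestion avoidance, +1)

33


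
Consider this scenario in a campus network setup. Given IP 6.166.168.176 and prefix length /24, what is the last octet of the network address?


Given: IP = 6.166.168.176, prefix = /24
Subnet mask = 255.255.255.0
Last octet of IP: 176
Last octet of mask: 0
Network last octet = 176 AND 0 = 0

0


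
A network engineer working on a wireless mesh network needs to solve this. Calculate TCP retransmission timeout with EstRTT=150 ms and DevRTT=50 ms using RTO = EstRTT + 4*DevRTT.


Given: EstRTT = 150 ms, DevRTT = 50 ms
Timeout = EstRTT + 4 * DevRTT
4 * DevRTT = 4 * 50 = 200
Timeout = 150 + 200 = 350 ms

350


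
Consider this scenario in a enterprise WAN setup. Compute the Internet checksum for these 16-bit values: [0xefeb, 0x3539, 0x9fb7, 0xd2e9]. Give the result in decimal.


Given words: [0xefeb, 0x3539, 0x9fb7, 0xd2e9]
Step 1: Sum all words
Raw sum = 61419 + 13625 + 40887 + 53993 = 169924
Step 2: Fold carry: (38852 + 2) = 38854
One's complement = ~38854 & 0xFFFF = 26681

26681


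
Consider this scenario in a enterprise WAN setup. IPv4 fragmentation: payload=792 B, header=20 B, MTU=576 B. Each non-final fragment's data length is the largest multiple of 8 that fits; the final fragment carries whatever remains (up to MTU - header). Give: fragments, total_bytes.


Max data per non-final fragment = floor((MTU - header)/8)*8 = floor((576 - 20)/8)*8 = floor(556/8)*8 = 552 B
Final fragment needs no 8-byte alignment: it can carry up to MTU - header = 556 B
Non-final fragments needed = ceil((payload - 556) / 552) = ceil(236/552) = ceil(0.4275) = 1
Number of fragments = 1 + 1 = 2
Fragment sizes (data): 1 * 552 B + 240 B (last, 240 <= 556 OK)
Total bytes sent = payload + n_frags * header = 792 + 2*20 = 792 + 40 = 832 B

2, 832


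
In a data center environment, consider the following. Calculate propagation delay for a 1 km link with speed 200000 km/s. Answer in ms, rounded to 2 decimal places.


Given: distance = 1 km, speed = 200000 km/s
Delay = distance / speed = 1 / 200000 seconds
Delay in ms = 1 * 1000 / 200000
Delay = 0.0050 ms
Rounded to 2 dp = 0.01 ms

0.01


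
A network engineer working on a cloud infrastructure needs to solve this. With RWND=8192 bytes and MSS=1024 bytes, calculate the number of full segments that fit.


Given: RWND = 8192 bytes, MSS = 1024 bytes
Full segments = floor(RWND / MSS)
Full segments = floor(8192 / 1024)
Full segments = floor(8.0) = 8

8


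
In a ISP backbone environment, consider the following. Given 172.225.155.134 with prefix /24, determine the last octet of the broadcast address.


Given: IP = 172.225.155.134, prefix = /24
Host bits = 32 - 24 = 8
Network last octet = 134 AND mask = 0
Host part size = 2^8 - 1 = 255
Broadcast last octet = 0 OR 255 = 255

255


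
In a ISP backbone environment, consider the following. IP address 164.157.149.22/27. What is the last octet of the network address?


Given: IP = 164.157.149.22, prefix = /27
Subnet mask = 255.255.255.224
Last octet of IP: 22
Last octet of mask: 224
Network last octet = 22 AND 224 = 0

0


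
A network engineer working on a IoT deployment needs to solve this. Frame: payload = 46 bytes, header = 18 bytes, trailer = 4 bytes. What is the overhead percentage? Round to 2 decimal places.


Given: payload = 46 B, header = 18 B, trailer = 4 B
Overhead bytes = header + trailer = 18 + 4 = 22
Total frame = payload + overhead = 46 + 22 = 68
Overhead % = 22 / 68 * 100 = 32.3529% -> 32.35% (2 dp)

32.35


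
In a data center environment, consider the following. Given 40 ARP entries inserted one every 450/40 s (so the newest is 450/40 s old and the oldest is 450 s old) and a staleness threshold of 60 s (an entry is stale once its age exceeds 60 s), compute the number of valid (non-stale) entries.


Ages are k * 450/40 s for k = 1..40 (spacing = 11.2500 s).
Entry k is valid iff k * 450/40 <= 60 iff k <= 40 * 60 / 450 = 5.3333
n_valid = floor(5.3333) = 5
(n_stale = 40 - 5 = 35)

5


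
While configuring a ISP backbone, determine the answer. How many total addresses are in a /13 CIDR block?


Given: CIDR prefix /13
Host bits = 32 - 13 = 19
Total addresses = 2^19 = 524288

524288


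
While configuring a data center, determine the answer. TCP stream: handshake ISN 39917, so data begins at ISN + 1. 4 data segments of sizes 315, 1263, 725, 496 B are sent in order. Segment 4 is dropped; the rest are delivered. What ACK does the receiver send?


SYN uses sequence number 39917; first data byte = ISN + 1 = 39918.
Segment 1: SEQ = 39918, len = 315 B, covers [39918, 40232]
Segment 2: SEQ = 40233, len = 1263 B, covers [40233, 41495]
Segment 3: SEQ = 41496, len = 725 B, covers [41496, 42220]
Segment 4: SEQ = 42221, len = 496 B, covers [42221, 42716] [LOST]
In-order data received: bytes [39918, 42220] (segments 1..3).
Segment 4 missing -> gap begins at byte 42221.
Cumulative ACK = next expected in-order byte = 39918 + 315 + 1263 + 725 = 42221

42221


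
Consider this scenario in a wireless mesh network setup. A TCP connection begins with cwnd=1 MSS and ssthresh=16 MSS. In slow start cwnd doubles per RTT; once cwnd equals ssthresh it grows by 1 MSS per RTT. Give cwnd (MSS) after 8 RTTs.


RTT 0: cwnd = 1 MSS (initial)
RTT 1: cwnd = 2 MSS (slow start, doubled)
RTT 2: cwnd = 4 MSS (slow start, doubled)
RTT 3: cwnd = 8 MSS (slow start, doubled)
RTT 4: cwnd = 16 MSS (slow start, doubled)
RTT 5: cwnd = 17 MSS (congestion avoidance, +1)
RTT 6: cwnd = 18 MSS (congestion avoidance, +1)
RTT 7: cwnd = 19 MSS (congestion avoidance, +1)
RTT 8: cwnd = 20 MSS (congestion avoidance, +1)

20


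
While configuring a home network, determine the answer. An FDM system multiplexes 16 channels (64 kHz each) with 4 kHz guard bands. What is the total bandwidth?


Given: 16 channels, 64 kHz each, guard = 4 kHz
Channel bandwidth = 16 * 64 = 1024 kHz
Guard bands = 15 gaps * 4 kHz = 60 kHz
Total = 1024 + 60 = 1084 kHz

1084


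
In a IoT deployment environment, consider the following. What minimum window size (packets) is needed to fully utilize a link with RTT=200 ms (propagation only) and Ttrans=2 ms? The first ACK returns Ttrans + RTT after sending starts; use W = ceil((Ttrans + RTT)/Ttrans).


Given: Ttrans = 2 ms, RTT = 200 ms (= 2 * Tprop, Tprop = 100 ms)
Time until first ACK returns = Ttrans + RTT = 2 + 200 = 202 ms
Need W * Ttrans >= Ttrans + RTT  ->  W >= (Ttrans + RTT) / Ttrans
(Ttrans + RTT) / Ttrans = 202 / 2 = 101
W_min = ceil(101) = 101

101


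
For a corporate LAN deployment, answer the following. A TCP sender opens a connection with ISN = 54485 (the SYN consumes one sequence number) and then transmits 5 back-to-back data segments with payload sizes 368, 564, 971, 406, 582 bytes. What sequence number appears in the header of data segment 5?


The SYN occupies sequence number ISN = 54485, so the first data byte is ISN + 1 = 54486.
SEQ of data segment i = (ISN + 1) + sum of payload sizes of segments 1..i-1.
Segment 1: SEQ = 54486, payload = 368 bytes
Segment 2: SEQ = 54854, payload = 564 bytes
Segment 3: SEQ = 55418, payload = 971 bytes
Segment 4: SEQ = 56389, payload = 406 bytes
Segment 5: SEQ = 56795, payload = 582 bytes
SEQ of segment 5 = 54486 + 368 + 564 + 971 + 406 = 56795

56795


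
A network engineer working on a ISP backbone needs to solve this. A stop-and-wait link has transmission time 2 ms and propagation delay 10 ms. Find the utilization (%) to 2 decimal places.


Given: Ttrans = 2 ms, Tprop = 10 ms
RTT = 2 * Tprop = 2 * 10 = 20 ms
U = Ttrans / (Ttrans + RTT)
U = 2 / (2 + 20)
U = 2 / 22 = 0.090909
U% = 9.09%

9.09


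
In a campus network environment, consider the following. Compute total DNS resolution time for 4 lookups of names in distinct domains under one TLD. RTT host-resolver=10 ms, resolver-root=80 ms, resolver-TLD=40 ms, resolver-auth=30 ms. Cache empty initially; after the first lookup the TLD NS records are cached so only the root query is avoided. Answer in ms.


Lookup 1 (cold cache): local + root + TLD + auth = 10 + 80 + 40 + 30 = 160 ms
Lookups 2..4 (TLD NS cached -> skip root; new domain -> still ask TLD and auth): local + TLD + auth = 10 + 40 + 30 = 80 ms each
Remaining 3 lookups: 3 * 80 = 240 ms
Total = 160 + 240 = 400 ms

400


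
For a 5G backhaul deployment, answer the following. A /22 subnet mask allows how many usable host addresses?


Given: subnet mask /22
Host bits = 32 - 22 = 10
Total addresses = 2^10 = 1024
Usable hosts = 1024 - 2 (network + broadcast) = 1022

1022


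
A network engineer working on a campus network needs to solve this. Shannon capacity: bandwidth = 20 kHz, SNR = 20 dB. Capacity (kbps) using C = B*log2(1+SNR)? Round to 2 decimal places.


Given: B = 20 kHz, SNR = 20 dB
SNR linear = 10^(20/10) = 100
1 + SNR = 101
log2(101) = 6.6582114828
C = 20 * 1000 * 6.6582114828 = 133164.2297 bps
C = 133.164230 kbps -> 133.16 kbps (2 dp)

133.16


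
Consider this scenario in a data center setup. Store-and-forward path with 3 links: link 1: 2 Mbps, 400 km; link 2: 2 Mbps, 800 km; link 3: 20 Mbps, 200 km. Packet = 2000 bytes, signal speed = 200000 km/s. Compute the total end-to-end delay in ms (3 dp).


Packet = 2000 bytes = 16000 bits. Store-and-forward: sum (t_trans + t_prop) per link.
Link 1: t_trans = 16000/(2*10^6) s = 8.0000 ms; t_prop = 400/200000 s = 2.0000 ms; subtotal = 10.0000 ms
Link 2: t_trans = 16000/(2*10^6) s = 8.0000 ms; t_prop = 800/200000 s = 4.0000 ms; subtotal = 12.0000 ms
Link 3: t_trans = 16000/(20*10^6) s = 0.8000 ms; t_prop = 200/200000 s = 1.0000 ms; subtotal = 1.8000 ms
End-to-end = 10.0000 + 12.0000 + 1.8000 = 23.8000 ms -> 23.800 ms (3 dp)

23.800


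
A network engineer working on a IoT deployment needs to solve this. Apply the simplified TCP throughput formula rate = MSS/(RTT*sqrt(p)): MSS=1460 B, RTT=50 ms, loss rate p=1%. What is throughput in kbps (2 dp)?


Given: MSS = 1460 bytes, RTT = 50 ms, loss = 1%
RTT in seconds = 50 / 1000 = 0.05
Loss rate = 1% = 0.01
sqrt(loss) = sqrt(0.01) = 0.1
Throughput (bytes/s) = 1460 / (0.05 * 0.1) = 292000.0000
Throughput (kbps) = 292000.0000 * 8 / 1000 = 2336.000000 -> 2336.00 kbps (2 dp)

2336.00


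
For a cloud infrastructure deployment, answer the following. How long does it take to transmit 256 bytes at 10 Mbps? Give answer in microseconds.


Given: packet = 256 bytes, bandwidth = 10 Mbps
Packet in bits = 256 * 8 = 2048 bits
Bandwidth = 10 * 10^6 = 10000000 bps
Time = 2048 / 10000000 seconds
Time in us = 2048 * 10^6 / 10000000 = 204.8

204.8


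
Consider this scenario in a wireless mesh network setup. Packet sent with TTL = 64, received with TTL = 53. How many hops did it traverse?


Given: initial TTL = 64, received TTL = 53
Hops = initial TTL - received TTL
Hops = 64 - 53 = 11

11


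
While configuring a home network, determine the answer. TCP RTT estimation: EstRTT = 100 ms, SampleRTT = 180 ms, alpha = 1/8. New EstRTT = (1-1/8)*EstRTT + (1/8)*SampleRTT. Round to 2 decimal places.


Given: EstRTT = 100 ms, SampleRTT = 180 ms, alpha = 1/8
New EstRTT = (1 - alpha) * EstRTT + alpha * SampleRTT
(7/8) * 100 = 87.5
(1/8) * 180 = 22.5
New EstRTT = 87.5 + 22.5 = 110 ms -> 110.00 ms (2 dp)

110.00


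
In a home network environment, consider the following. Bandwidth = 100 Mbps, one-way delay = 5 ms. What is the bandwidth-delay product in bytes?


Given: bandwidth = 100 Mbps, delay = 5 ms
BDP in bits = 100 * 10^6 * 5 / 1000
BDP in bits = 500000
BDP in bytes = 500000 / 8 = 62500

62500


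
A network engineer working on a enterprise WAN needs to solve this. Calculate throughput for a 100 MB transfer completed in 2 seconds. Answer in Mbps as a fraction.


Given: file = 100 MB, time = 2 s
File in Mb = 100 * 8 = 800 Mb
Throughput = 800 / 2 Mbps
Throughput = 400 Mbps

400


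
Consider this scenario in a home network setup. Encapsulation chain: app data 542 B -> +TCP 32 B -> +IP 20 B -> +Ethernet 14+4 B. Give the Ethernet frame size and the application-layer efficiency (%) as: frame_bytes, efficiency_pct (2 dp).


TCP segment = 542 + 32 = 574 B
IP packet = 574 + 20 = 594 B
Ethernet frame = 594 + 14 + 4 = 612 B
Efficiency = app / frame = 542 / 612 = 0.885621 = 88.5621% -> 88.56% (2 dp)

612, 88.56


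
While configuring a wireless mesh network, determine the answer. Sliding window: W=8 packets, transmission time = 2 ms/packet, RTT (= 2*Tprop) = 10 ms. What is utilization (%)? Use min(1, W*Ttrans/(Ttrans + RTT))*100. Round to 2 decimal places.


Given: W = 8, Ttrans = 2 ms, RTT = 10 ms (= 2 * Tprop, Tprop = 5 ms)
Cycle time = Ttrans + RTT = 2 + 10 = 12 ms (first packet sent until its ACK returns)
W * Ttrans = 8 * 2 = 16 ms of sending per cycle
W * Ttrans / (Ttrans + RTT) = 16 / 12 = 1.333333
U = min(1, 1.333333) = 1.000000
U% = 100.00%

100.00


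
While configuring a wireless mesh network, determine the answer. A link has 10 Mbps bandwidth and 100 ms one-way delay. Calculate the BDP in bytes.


Given: bandwidth = 10 Mbps, delay = 100 ms
BDP in bits = 10 * 10^6 * 100 / 1000
BDP in bits = 1000000
BDP in bytes = 1000000 / 8 = 125000

125000


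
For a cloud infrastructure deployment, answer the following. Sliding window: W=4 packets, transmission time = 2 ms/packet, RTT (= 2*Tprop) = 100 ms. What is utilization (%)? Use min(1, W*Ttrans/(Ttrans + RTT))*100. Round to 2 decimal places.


Given: W = 4, Ttrans = 2 ms, RTT = 100 ms (= 2 * Tprop, Tprop = 50 ms)
Cycle time = Ttrans + RTT = 2 + 100 = 102 ms (first packet sent until its ACK returns)
W * Ttrans = 4 * 2 = 8 ms of sending per cycle
W * Ttrans / (Ttrans + RTT) = 8 / 102 = 0.078431
U = min(1, 0.078431) = 0.078431
U% = 7.84%

7.84


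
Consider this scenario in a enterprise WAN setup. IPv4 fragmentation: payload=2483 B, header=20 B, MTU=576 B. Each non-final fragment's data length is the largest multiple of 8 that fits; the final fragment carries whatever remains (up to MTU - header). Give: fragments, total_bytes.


Max data per non-final fragment = floor((MTU - header)/8)*8 = floor((576 - 20)/8)*8 = floor(556/8)*8 = 552 B
Final fragment needs no 8-byte alignment: it can carry up to MTU - header = 556 B
Non-final fragments needed = ceil((payload - 556) / 552) = ceil(1927/552) = ceil(3.4909) = 4
Number of fragments = 4 + 1 = 5
Fragment sizes (data): 4 * 552 B + 275 B (last, 275 <= 556 OK)
Total bytes sent = payload + n_frags * header = 2483 + 5*20 = 2483 + 100 = 2583 B

5, 2583


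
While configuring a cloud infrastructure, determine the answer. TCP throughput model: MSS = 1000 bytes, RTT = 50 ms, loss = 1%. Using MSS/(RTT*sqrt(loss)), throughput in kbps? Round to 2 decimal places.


Given: MSS = 1000 bytes, RTT = 50 ms, loss = 1%
RTT in seconds = 50 / 1000 = 0.05
Loss rate = 1% = 0.01
sqrt(loss) = sqrt(0.01) = 0.1
Throughput (bytes/s) = 1000 / (0.05 * 0.1) = 200000.0000
Throughput (kbps) = 200000.0000 * 8 / 1000 = 1600.000000 -> 1600.00 kbps (2 dp)

1600.00


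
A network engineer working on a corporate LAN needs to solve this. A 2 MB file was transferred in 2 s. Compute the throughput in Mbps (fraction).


Given: file = 2 MB, time = 2 s
File in Mb = 2 * 8 = 16 Mb
Throughput = 16 / 2 Mbps
Throughput = 8 Mbps

8


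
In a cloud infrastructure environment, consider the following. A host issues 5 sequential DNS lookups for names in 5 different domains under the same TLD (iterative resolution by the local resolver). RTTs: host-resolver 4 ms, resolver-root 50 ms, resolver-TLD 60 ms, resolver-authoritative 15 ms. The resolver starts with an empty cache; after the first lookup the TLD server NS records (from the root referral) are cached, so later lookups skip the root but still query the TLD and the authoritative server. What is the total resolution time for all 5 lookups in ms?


Lookup 1 (cold cache): local + root + TLD + auth = 4 + 50 + 60 + 15 = 129 ms
Lookups 2..5 (TLD NS cached -> skip root; new domain -> still ask TLD and auth): local + TLD + auth = 4 + 60 + 15 = 79 ms each
Remaining 4 lookups: 4 * 79 = 316 ms
Total = 129 + 316 = 445 ms

445


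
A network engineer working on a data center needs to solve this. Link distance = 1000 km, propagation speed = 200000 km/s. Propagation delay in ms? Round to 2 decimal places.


Given: distance = 1000 km, speed = 200000 km/s
Delay = distance / speed = 1000 / 200000 seconds
Delay in ms = 1000 * 1000 / 200000
Delay = 5.0000 ms
Rounded to 2 dp = 5.00 ms

5.00


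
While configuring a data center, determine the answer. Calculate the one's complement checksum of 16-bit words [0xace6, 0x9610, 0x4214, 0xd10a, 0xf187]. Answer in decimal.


Given words: [0xace6, 0x9610, 0x4214, 0xd10a, 0xf187]
Step 1: Sum all words
Raw sum = 44262 + 38416 + 16916 + 53514 + 61831 = 214939
Step 2: Fold carry: (18331 + 3) = 18334
One's complement = ~18334 & 0xFFFF = 47201

47201


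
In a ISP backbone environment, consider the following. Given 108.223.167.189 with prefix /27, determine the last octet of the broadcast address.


Given: IP = 108.223.167.189, prefix = /27
Host bits = 32 - 27 = 5
Network last octet = 189 AND mask = 160
Host part size = 2^5 - 1 = 31
Broadcast last octet = 160 OR 31 = 191

191


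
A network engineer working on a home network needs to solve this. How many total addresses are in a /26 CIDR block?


Given: CIDR prefix /26
Host bits = 32 - 26 = 6
Total addresses = 2^6 = 64

64


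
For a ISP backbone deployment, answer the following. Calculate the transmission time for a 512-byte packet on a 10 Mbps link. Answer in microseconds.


Given: packet = 512 bytes, bandwidth = 10 Mbps
Packet in bits = 512 * 8 = 4096 bits
Bandwidth = 10 * 10^6 = 10000000 bps
Time = 4096 / 10000000 seconds
Time in us = 4096 * 10^6 / 10000000 = 409.6

409.6


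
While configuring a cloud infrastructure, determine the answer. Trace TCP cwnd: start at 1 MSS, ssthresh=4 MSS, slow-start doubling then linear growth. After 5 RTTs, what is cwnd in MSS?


RTT 0: cwnd = 1 MSS (initial)
RTT 1: cwnd = 2 MSS (slow start, doubled)
RTT 2: cwnd = 4 MSS (slow start, doubled)
RTT 3: cwnd = 5 MSS (congestion avoidance, +1)
RTT 4: cwnd = 6 MSS (congestion avoidance, +1)
RTT 5: cwnd = 7 MSS (congestion avoidance, +1)

7


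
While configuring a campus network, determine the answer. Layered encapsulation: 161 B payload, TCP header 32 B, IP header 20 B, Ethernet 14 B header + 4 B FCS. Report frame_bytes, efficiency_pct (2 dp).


TCP segment = 161 + 32 = 193 B
IP packet = 193 + 20 = 213 B
Ethernet frame = 213 + 14 + 4 = 231 B
Efficiency = app / frame = 161 / 231 = 0.696970 = 69.6970% -> 69.70% (2 dp)

231, 69.70


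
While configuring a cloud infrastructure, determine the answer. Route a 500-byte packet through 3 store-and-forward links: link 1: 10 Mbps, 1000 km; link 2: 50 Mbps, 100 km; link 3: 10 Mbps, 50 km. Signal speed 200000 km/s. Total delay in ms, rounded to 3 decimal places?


Packet = 500 bytes = 4000 bits. Store-and-forward: sum (t_trans + t_prop) per link.
Link 1: t_trans = 4000/(10*10^6) s = 0.4000 ms; t_prop = 1000/200000 s = 5.0000 ms; subtotal = 5.4000 ms
Link 2: t_trans = 4000/(50*10^6) s = 0.0800 ms; t_prop = 100/200000 s = 0.5000 ms; subtotal = 0.5800 ms
Link 3: t_trans = 4000/(10*10^6) s = 0.4000 ms; t_prop = 50/200000 s = 0.2500 ms; subtotal = 0.6500 ms
End-to-end = 5.4000 + 0.5800 + 0.6500 = 6.6300 ms -> 6.630 ms (3 dp)

6.630


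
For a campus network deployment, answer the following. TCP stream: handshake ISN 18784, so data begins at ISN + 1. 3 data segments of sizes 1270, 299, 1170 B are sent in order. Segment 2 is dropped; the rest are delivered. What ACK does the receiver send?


SYN uses sequence number 18784; first data byte = ISN + 1 = 18785.
Segment 1: SEQ = 18785, len = 1270 B, covers [18785, 20054]
Segment 2: SEQ = 20055, len = 299 B, covers [20055, 20353] [LOST]
Segment 3: SEQ = 20354, len = 1170 B, covers [20354, 21523]
In-order data received: bytes [18785, 20054] (segments 1..1).
Segment 2 missing -> gap begins at byte 20055; later segments buffered out of order.
Cumulative ACK = next expected in-order byte = 18785 + 1270 = 20055

20055


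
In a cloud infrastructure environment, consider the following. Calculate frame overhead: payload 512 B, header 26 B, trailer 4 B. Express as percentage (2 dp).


Given: payload = 512 B, header = 26 B, trailer = 4 B
Overhead bytes = header + trailer = 26 + 4 = 30
Total frame = payload + overhead = 512 + 30 = 542
Overhead % = 30 / 542 * 100 = 5.5351% -> 5.54% (2 dp)

5.54


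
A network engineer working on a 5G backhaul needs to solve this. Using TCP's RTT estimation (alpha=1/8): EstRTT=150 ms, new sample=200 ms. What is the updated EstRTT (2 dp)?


Given: EstRTT = 150 ms, SampleRTT = 200 ms, alpha = 1/8
New EstRTT = (1 - alpha) * EstRTT + alpha * SampleRTT
(7/8) * 150 = 131.25
(1/8) * 200 = 25
New EstRTT = 131.25 + 25 = 156.25 ms -> 156.25 ms (2 dp)

156.25


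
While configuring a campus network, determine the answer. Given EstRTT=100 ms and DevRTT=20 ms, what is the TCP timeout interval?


Given: EstRTT = 100 ms, DevRTT = 20 ms
Timeout = EstRTT + 4 * DevRTT
4 * DevRTT = 4 * 20 = 80
Timeout = 100 + 80 = 180 ms

180


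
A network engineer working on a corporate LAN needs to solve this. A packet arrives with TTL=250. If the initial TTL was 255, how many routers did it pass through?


Given: initial TTL = 255, received TTL = 250
Hops = initial TTL - received TTL
Hops = 255 - 250 = 5

5


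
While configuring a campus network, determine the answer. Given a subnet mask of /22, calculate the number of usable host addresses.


Given: subnet mask /22
Host bits = 32 - 22 = 10
Total addresses = 2^10 = 1024
Usable hosts = 1024 - 2 (network + broadcast) = 1022

1022


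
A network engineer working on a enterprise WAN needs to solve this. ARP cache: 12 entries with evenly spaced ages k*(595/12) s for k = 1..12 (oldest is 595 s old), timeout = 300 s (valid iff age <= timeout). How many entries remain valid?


Ages are k * 595/12 s for k = 1..12 (spacing = 49.5833 s).
Entry k is valid iff k * 595/12 <= 300 iff k <= 12 * 300 / 595 = 6.0504
n_valid = floor(6.0504) = 6
(n_stale = 12 - 6 = 6)

6


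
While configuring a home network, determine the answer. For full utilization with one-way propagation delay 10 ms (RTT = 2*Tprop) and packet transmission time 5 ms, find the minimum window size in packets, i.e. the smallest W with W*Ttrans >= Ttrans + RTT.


Given: Ttrans = 5 ms, RTT = 20 ms (= 2 * Tprop, Tprop = 10 ms)
Time until first ACK returns = Ttrans + RTT = 5 + 20 = 25 ms
Need W * Ttrans >= Ttrans + RTT  ->  W >= (Ttrans + RTT) / Ttrans
(Ttrans + RTT) / Ttrans = 25 / 5 = 5
W_min = ceil(5) = 5

5


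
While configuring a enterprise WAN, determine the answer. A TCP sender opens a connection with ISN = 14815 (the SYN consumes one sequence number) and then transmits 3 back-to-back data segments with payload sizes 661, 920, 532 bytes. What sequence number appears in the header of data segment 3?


The SYN occupies sequence number ISN = 14815, so the first data byte is ISN + 1 = 14816.
SEQ of data segment i = (ISN + 1) + sum of payload sizes of segments 1..i-1.
Segment 1: SEQ = 14816, payload = 661 bytes
Segment 2: SEQ = 15477, payload = 920 bytes
Segment 3: SEQ = 16397, payload = 532 bytes
SEQ of segment 3 = 14816 + 661 + 920 = 16397

16397


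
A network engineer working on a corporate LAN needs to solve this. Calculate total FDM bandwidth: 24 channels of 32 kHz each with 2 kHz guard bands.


Given: 24 channels, 32 kHz each, guard = 2 kHz
Channel bandwidth = 24 * 32 = 768 kHz
Guard bands = 23 gaps * 2 kHz = 46 kHz
Total = 768 + 46 = 814 kHz

814


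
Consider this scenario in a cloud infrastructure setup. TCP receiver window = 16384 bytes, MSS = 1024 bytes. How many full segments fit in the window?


Given: RWND = 16384 bytes, MSS = 1024 bytes
Full segments = floor(RWND / MSS)
Full segments = floor(16384 / 1024)
Full segments = floor(16.0) = 16

16


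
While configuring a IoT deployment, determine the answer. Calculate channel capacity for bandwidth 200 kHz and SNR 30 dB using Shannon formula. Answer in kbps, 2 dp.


Given: B = 200 kHz, SNR = 30 dB
SNR linear = 10^(30/10) = 1000
1 + SNR = 1001
log2(1001) = 9.9672262588
C = 200 * 1000 * 9.9672262588 = 1993445.2518 bps
C = 1993.445252 kbps -> 1993.45 kbps (2 dp)

1993.45


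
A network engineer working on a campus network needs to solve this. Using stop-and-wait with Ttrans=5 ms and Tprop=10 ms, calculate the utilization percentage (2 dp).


Given: Ttrans = 5 ms, Tprop = 10 ms
RTT = 2 * Tprop = 2 * 10 = 20 ms
U = Ttrans / (Ttrans + RTT)
U = 5 / (5 + 20)
U = 5 / 25 = 0.2
U% = 20.00%

20.00


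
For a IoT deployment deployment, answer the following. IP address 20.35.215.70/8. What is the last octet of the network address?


Given: IP = 20.35.215.70, prefix = /8
Subnet mask = 255.0.0.0
Last octet of IP: 70
Last octet of mask: 0
Network last octet = 70 AND 0 = 0

0


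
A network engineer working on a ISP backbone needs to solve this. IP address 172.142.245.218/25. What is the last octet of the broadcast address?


Given: IP = 172.142.245.218, prefix = /25
Host bits = 32 - 25 = 7
Network last octet = 218 AND mask = 128
Host part size = 2^7 - 1 = 127
Broadcast last octet = 128 OR 127 = 255

255


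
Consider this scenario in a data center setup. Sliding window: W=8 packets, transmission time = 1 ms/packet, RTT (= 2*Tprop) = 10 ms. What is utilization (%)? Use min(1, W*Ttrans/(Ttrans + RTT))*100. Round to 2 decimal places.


Given: W = 8, Ttrans = 1 ms, RTT = 10 ms (= 2 * Tprop, Tprop = 5 ms)
Cycle time = Ttrans + RTT = 1 + 10 = 11 ms (first packet sent until its ACK returns)
W * Ttrans = 8 * 1 = 8 ms of sending per cycle
W * Ttrans / (Ttrans + RTT) = 8 / 11 = 0.727273
U = min(1, 0.727273) = 0.727273
U% = 72.73%

72.73


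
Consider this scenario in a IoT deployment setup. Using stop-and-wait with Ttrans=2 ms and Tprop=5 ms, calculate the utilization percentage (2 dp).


Given: Ttrans = 2 ms, Tprop = 5 ms
RTT = 2 * Tprop = 2 * 5 = 10 ms
U = Ttrans / (Ttrans + RTT)
U = 2 / (2 + 10)
U = 2 / 12 = 0.166667
U% = 16.67%

16.67


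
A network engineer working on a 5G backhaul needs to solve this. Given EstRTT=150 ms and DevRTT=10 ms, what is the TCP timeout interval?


Given: EstRTT = 150 ms, DevRTT = 10 ms
Timeout = EstRTT + 4 * DevRTT
4 * DevRTT = 4 * 10 = 40
Timeout = 150 + 40 = 190 ms

190


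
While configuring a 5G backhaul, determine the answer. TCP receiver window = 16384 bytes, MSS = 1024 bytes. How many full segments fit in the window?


Given: RWND = 16384 bytes, MSS = 1024 bytes
Full segments = floor(RWND / MSS)
Full segments = floor(16384 / 1024)
Full segments = floor(16.0) = 16

16


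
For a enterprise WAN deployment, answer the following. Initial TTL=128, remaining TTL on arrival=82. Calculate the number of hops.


Given: initial TTL = 128, received TTL = 82
Hops = initial TTL - received TTL
Hops = 128 - 82 = 46

46


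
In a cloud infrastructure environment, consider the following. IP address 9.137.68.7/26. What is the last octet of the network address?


Given: IP = 9.137.68.7, prefix = /26
Subnet mask = 255.255.255.192
Last octet of IP: 7
Last octet of mask: 192
Network last octet = 7 AND 192 = 0

0


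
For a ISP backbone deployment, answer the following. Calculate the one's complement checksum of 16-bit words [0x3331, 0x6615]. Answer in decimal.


Given words: [0x3331, 0x6615]
Step 1: Sum all words
Raw sum = 13105 + 26133 = 39238
One's complement = ~39238 & 0xFFFF = 26297

26297
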